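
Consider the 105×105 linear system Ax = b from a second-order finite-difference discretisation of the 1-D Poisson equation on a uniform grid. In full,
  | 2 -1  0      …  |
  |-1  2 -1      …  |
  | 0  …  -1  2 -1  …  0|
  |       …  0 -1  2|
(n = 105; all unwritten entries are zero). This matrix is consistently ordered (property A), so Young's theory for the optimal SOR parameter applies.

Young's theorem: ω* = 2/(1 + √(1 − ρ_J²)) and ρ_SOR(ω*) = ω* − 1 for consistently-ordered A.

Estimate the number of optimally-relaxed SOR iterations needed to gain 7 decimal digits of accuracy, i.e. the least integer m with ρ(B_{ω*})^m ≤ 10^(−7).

spectrum of D⁻¹(L+U) = {cos(kπ/106) : 1≤k≤105}; ρ_J = cos(π/106) = 0.9995608.
√(1 − cos²(π/106)) = sin(π/106) ≈ 0.0296333.
ω* = 2/(1+0.0296333) = 1.9424391
ρ_SOR = ω* − 1 = 1.9424391 − 1 = 0.9424391.
Need (0.9424391)^m ≤ 10^(−7): m ≥ 7·ln10/|ln 0.9424391| = 16.1181/0.059284 = 271.879 ⇒ m = 272.

m = 272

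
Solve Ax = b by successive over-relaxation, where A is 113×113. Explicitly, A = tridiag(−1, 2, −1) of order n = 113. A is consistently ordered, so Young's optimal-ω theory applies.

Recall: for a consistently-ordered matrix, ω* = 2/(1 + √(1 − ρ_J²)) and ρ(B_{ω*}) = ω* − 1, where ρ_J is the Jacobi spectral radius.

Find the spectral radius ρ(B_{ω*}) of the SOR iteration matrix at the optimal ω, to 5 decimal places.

ρ_SOR = 0.94637

n=113: λ(B_J) = 1 − λ(A)/2 = cos(kπ/114); k=1 gives ρ_J = 0.99962.
√(1−ρ_J²) simplifies to sin(π/114) = 0.027554.
ω* = 2 / (1 + 0.027554) = 2 / 1.027554 ≈ 1.94637.
Hence ρ(B_{ω*}) = 1.94637 − 1 = 0.94637.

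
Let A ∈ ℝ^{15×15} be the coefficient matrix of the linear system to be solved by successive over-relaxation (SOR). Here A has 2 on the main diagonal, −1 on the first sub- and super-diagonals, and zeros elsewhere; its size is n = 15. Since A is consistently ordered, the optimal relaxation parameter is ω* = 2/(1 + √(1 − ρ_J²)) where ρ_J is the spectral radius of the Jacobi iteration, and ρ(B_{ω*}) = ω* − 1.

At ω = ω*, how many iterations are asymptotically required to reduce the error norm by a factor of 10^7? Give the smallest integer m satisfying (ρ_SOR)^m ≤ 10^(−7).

[ρ_J] n=15: ρ(B_J) = cos(π/(n+1)) = cos(π/16) = 0.9807853.
√(1 − cos²(π/16)) = sin(π/16) ≈ 0.1950903.
ω* = 2 / (1 + 0.1950903) = 2 / 1.1950903 ≈ 1.6735137.
ρ_SOR = ω* − 1 = 1.6735137 − 1 = 0.6735137.
7·ln10 = 16.1181; −ln(0.6735137) = 0.395247; m = ⌈16.1181/0.395247⌉ = ⌈40.780⌉ = 41.

m = 41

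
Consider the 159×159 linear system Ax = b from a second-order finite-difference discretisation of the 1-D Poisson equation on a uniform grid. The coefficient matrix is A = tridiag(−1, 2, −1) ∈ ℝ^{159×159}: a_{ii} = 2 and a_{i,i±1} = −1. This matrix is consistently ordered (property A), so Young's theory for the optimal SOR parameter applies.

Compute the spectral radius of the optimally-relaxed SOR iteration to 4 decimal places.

B_J for the 159×159 system has eigenvalues cos(kπ/160); ρ_J = cos(π/160) = 0.9998.
√(1 − cos²(π/160)) = sin(π/160) ≈ 0.01963.
ω* = 2/(1 + 0.01963) = 2/1.01963 = 1.9615.
and ρ(B_{ω*}) = 1.9615 − 1 = 0.9615.

ρ_SOR = 0.9615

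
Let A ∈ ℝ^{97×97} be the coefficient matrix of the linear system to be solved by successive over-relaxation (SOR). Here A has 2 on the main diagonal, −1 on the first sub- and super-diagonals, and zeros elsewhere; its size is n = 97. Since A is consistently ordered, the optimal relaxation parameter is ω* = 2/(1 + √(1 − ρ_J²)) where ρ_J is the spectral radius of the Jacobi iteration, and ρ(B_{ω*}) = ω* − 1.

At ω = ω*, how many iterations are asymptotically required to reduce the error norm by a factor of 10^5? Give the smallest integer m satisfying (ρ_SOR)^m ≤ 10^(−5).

B_J for the 97×97 system has eigenvalues cos(kπ/98); ρ_J = cos(π/98) = 0.9994862.
root = sin(π/98) = 0.0320516  (since 1−cos² = sin²).
Then 2/(1+√(1−ρ_J²)) = 2/(1+0.0320516); ω* = 2/1.0320516 = 1.9378876.
At ω = 1.9378876 every |λ(B_ω)| = ω−1, so ρ_SOR = 0.9378876.
5·ln10 = 11.5129; −ln(0.9378876) = 0.0641252; m = ⌈11.5129/0.0641252⌉ = ⌈179.538⌉ = 180.

m = 180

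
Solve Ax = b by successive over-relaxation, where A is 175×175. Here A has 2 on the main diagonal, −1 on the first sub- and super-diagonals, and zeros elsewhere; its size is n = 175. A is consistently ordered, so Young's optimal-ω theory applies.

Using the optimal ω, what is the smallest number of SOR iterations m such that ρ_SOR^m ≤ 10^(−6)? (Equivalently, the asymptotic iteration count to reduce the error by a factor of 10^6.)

With n=175, ρ(Jacobi) = cos(π/176) = 0.9998407.
√(1−ρ_J²) = |sin(π/176)| = 0.0178490
ω* = 2/(1 + 0.0178490) = 2/1.0178490 = 1.9649280.
[ρ_SOR] ω* − 1 = 0.9649280.
ρ_SOR^m ≤ 10^(−6) ⇔ m ≥ 6·ln10/(−ln 0.9649280) = 13.8155/0.0357018 = 386.969; m = ⌈386.969⌉ = 387.

m = 387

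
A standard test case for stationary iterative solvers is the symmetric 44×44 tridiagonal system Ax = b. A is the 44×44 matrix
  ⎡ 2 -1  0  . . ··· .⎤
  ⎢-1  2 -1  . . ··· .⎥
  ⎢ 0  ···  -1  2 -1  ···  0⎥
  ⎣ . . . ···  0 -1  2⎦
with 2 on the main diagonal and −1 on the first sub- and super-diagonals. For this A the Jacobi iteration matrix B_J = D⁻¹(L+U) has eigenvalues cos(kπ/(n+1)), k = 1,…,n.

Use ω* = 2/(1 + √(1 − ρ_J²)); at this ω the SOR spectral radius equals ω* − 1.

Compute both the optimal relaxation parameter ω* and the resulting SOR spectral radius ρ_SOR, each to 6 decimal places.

½·tridiag(1,0,1) at n=44: λ_k = cos(kπ/45); max |λ| at k=1 ⇒ ρ_J = cos(π/45) ≈ 0.997564.
√(1−ρ_J²) simplifies to sin(π/45) = 0.0697565.
ω* = 2/(1+0.0697565) = 1.869584
ρ_SOR = ω* − 1 ≈ 0.869584.

ω* = 1.869584, ρ_SOR = 0.869584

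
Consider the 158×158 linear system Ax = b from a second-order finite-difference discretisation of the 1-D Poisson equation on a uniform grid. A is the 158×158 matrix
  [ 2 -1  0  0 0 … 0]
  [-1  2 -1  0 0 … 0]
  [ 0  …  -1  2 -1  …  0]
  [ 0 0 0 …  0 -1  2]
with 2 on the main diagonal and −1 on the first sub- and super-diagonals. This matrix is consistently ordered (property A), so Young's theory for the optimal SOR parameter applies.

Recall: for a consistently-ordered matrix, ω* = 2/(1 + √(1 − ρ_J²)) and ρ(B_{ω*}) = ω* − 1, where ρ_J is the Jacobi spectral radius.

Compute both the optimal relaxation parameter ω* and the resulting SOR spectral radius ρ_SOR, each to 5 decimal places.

ρ_J = max_k |cos(kπ/159)| = cos(π/159) = 0.99980
√(1−ρ_J²) = |sin(π/159)| = 0.019757
ω* = 2/(1 + 0.019757) = 2/1.019757 = 1.96125.
ρ_SOR = ω* − 1 = 1.96125 − 1 = 0.96125.

ω* = 1.96125, ρ_SOR = 0.96125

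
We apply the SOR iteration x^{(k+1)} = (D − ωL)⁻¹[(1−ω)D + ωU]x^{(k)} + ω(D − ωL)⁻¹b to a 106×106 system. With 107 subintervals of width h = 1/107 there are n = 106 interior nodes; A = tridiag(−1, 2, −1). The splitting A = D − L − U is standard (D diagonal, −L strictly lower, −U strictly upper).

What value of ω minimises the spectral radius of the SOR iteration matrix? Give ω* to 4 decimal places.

ω* = 1.9430

ρ_J = max_k |cos(kπ/107)| = cos(π/107) = 0.9996
root = sin(π/107) = 0.02936  (since 1−cos² = sin²).
ω* = 2/(1 + 0.02936) = 2/1.02936 = 1.9430.
and ρ(B_{ω*}) = 1.9430 − 1 = 0.9430.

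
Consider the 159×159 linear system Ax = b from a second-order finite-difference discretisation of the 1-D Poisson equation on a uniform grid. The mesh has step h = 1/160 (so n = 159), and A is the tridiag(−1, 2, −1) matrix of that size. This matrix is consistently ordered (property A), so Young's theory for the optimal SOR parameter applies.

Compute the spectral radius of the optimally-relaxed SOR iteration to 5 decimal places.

ρ_SOR = 0.96149

ρ_J = max_k |cos(kπ/160)| = cos(π/160) = 0.99981
root = sin(π/160) = 0.019634  (since 1−cos² = sin²).
Then 2/(1+√(1−ρ_J²)) = 2/(1+0.019634); ω* = 2/1.019634 = 1.96149.
ρ_SOR = ω* − 1 ≈ 0.96149.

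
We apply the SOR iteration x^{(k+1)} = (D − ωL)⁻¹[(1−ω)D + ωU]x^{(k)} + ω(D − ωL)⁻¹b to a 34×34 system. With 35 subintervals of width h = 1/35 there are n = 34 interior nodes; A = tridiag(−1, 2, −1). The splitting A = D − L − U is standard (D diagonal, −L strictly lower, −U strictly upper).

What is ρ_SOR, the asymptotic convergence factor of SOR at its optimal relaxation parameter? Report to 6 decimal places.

With n=34, ρ(Jacobi) = cos(π/35) = 0.995974.
√(1−ρ_J²) simplifies to sin(π/35) = 0.0896393.
Then 2/(1+√(1−ρ_J²)) = 2/(1+0.0896393); ω* = 2/1.0896393 = 1.835470.
ρ_SOR = ω* − 1 = 1.835470 − 1 = 0.835470.

ρ_SOR = 0.835470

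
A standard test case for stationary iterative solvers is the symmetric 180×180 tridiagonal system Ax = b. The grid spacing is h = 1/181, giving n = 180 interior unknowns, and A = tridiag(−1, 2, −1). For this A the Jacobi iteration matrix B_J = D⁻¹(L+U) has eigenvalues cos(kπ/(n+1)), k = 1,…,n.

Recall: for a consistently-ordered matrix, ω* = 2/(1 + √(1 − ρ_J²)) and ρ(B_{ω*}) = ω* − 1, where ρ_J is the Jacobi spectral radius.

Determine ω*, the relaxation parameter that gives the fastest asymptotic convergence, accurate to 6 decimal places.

spectrum of D⁻¹(L+U) = {cos(kπ/181) : 1≤k≤180}; ρ_J = cos(π/181) = 0.999849.
√(1 − cos²(π/181)) = sin(π/181) ≈ 0.0173560.
[ω*] 2 ÷ (1 + 0.0173560) = 2 ÷ 1.0173560 = 1.965880.
Hence ρ(B_{ω*}) = 1.965880 − 1 = 0.965880.

ω* = 1.965880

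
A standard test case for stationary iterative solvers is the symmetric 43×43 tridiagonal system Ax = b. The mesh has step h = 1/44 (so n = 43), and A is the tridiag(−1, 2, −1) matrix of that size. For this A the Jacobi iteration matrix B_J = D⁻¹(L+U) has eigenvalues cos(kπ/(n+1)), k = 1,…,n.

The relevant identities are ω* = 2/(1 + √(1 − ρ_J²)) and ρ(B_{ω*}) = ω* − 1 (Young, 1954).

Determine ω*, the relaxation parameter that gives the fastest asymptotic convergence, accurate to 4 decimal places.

ρ_J = max_k |cos(kπ/44)| = cos(π/44) = 0.9975
√(1−ρ_J²) simplifies to sin(π/44) = 0.07134.
Then 2/(1+√(1−ρ_J²)) = 2/(1+0.07134); ω* = 2/1.07134 = 1.8668.
ρ(B_{ω*}) = ω*−1 = 0.8668

ω* = 1.8668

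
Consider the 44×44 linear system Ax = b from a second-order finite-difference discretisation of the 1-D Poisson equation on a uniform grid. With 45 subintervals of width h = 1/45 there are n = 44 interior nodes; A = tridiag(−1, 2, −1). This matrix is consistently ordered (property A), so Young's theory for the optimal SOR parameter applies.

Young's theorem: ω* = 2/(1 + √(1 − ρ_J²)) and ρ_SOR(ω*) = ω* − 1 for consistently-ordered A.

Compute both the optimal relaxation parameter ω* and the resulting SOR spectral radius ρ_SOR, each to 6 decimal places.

n=44: λ(B_J) = 1 − λ(A)/2 = cos(kπ/45); k=1 gives ρ_J = 0.997564.
√(1 − cos²(π/45)) = sin(π/45) ≈ 0.0697565.
Then 2/(1+√(1−ρ_J²)) = 2/(1+0.0697565); ω* = 2/1.0697565 = 1.869584.
[ρ_SOR] ω* − 1 = 0.869584.

ω* = 1.869584, ρ_SOR = 0.869584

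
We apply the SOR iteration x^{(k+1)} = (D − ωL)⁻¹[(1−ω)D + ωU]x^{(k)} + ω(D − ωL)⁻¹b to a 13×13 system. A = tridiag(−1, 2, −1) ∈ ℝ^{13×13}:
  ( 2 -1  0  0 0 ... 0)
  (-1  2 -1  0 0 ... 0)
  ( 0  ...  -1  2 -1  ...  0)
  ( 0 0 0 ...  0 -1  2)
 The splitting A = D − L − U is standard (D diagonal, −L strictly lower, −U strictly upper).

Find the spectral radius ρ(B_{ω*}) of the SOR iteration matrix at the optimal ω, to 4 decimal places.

ρ_SOR = 0.6360

B_J for the 13×13 system has eigenvalues cos(kπ/14); ρ_J = cos(π/14) = 0.9749.
√(1 − cos²(π/14)) = sin(π/14) ≈ 0.22252.
So ω* = 2/1.22252 = 1.6360 (Young).
At ω = 1.6360 every |λ(B_ω)| = ω−1, so ρ_SOR = 0.6360.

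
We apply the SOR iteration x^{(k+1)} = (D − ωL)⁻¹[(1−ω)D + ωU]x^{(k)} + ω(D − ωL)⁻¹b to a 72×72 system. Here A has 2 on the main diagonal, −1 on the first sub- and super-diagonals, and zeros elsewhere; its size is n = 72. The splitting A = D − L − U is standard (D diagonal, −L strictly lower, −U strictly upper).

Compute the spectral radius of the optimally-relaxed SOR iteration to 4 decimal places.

ρ_SOR = 0.9175

n=72: λ(B_J) = 1 − λ(A)/2 = cos(kπ/73); k=1 gives ρ_J = 0.9991.
√(1−ρ_J²) = |sin(π/73)| = 0.04302
ω* = 2/(1+0.04302) = 1.9175
ρ(B_{ω*}) = ω*−1 = 0.9175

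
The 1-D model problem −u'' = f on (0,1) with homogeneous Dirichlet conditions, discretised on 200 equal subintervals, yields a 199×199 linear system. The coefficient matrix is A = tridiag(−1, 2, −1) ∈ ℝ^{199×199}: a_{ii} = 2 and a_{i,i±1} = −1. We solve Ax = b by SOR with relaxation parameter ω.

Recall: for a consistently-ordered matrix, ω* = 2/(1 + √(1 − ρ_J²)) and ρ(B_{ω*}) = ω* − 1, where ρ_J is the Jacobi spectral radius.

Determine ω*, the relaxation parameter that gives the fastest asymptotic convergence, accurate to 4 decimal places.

spectrum of D⁻¹(L+U) = {cos(kπ/200) : 1≤k≤199}; ρ_J = cos(π/200) = 0.9999.
√(1−ρ_J²) = |sin(π/200)| = 0.01571
Young: ω* = 2/(1+√(1−ρ_J²)) = 2/(1+0.01571) = 2/1.01571 = 1.9691.
ρ_SOR = ω* − 1 = 1.9691 − 1 = 0.9691.

ω* = 1.9691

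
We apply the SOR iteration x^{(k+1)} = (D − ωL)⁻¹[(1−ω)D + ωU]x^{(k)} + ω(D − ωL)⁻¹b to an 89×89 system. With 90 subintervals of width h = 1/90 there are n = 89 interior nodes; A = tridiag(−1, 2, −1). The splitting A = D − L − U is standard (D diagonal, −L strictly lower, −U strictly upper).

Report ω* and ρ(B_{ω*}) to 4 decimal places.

With n=89, ρ(Jacobi) = cos(π/90) = 0.9994.
√(1 − cos²(π/90)) = sin(π/90) ≈ 0.03490.
Then 2/(1+√(1−ρ_J²)) = 2/(1+0.03490); ω* = 2/1.03490 = 1.9326.
and ρ(B_{ω*}) = 1.9326 − 1 = 0.9326.

ω* = 1.9326, ρ_SOR = 0.9326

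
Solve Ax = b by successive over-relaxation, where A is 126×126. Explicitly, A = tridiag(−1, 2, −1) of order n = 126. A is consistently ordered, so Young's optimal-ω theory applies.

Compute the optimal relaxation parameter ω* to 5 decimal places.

ω* = 1.95173

½·tridiag(1,0,1) at n=126: λ_k = cos(kπ/127); max |λ| at k=1 ⇒ ρ_J = cos(π/127) ≈ 0.99969.
√(1 − cos²(π/127)) = sin(π/127) ≈ 0.024734.
[ω*] 2 ÷ (1 + 0.024734) = 2 ÷ 1.024734 = 1.95173.
and ρ(B_{ω*}) = 1.95173 − 1 = 0.95173.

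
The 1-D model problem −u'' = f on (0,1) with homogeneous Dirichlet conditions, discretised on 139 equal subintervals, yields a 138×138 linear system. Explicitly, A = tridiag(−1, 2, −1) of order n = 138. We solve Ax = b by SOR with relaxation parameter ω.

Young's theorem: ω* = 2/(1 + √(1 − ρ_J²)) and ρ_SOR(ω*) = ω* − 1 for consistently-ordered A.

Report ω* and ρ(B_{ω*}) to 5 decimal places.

ω* = 1.95580, ρ_SOR = 0.95580

[ρ_J] n=138: ρ(B_J) = cos(π/(n+1)) = cos(π/139) = 0.99974.
root = sin(π/139) = 0.022599  (since 1−cos² = sin²).
ω* = 2 / (1 + 0.022599) = 2 / 1.022599 ≈ 1.95580.
ρ_SOR = ω* − 1 = 1.95580 − 1 = 0.95580.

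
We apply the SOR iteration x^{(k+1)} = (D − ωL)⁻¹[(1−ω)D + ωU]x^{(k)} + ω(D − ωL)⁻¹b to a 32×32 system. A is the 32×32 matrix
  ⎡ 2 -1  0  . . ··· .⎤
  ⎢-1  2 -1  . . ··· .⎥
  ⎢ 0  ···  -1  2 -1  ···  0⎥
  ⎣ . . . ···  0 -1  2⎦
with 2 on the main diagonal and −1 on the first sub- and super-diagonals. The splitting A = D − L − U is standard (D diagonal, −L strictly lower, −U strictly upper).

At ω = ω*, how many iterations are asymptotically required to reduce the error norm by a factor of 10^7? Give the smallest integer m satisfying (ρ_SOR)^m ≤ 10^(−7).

m = 85

½·tridiag(1,0,1) at n=32: λ_k = cos(kπ/33); max |λ| at k=1 ⇒ ρ_J = cos(π/33) ≈ 0.9954719.
1 − cos²(π/33) = sin²(π/33) ⇒ √(1−ρ_J²) = sin(π/33) = 0.0950560.
[ω*] 2 ÷ (1 + 0.0950560) = 2 ÷ 1.0950560 = 1.8263906.
ρ(B_{ω*}) = ω*−1 = 0.8263906
Need (0.8263906)^m ≤ 10^(−7): m ≥ 7·ln10/|ln 0.8263906| = 16.1181/0.190688 = 84.526 ⇒ m = 85.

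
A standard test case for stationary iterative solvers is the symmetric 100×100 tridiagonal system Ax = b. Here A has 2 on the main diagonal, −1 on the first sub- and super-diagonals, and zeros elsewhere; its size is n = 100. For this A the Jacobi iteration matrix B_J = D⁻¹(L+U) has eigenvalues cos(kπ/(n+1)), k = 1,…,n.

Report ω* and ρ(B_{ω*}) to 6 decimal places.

ω* = 1.939676, ρ_SOR = 0.939676

With n=100, ρ(Jacobi) = cos(π/101) = 0.999516.
√(1 − cos²(π/101)) = sin(π/101) ≈ 0.0310999.
ω* = 2/(1 + 0.0310999) = 2/1.0310999 = 1.939676.
ρ_SOR = ω* − 1 = 1.939676 − 1 = 0.939676.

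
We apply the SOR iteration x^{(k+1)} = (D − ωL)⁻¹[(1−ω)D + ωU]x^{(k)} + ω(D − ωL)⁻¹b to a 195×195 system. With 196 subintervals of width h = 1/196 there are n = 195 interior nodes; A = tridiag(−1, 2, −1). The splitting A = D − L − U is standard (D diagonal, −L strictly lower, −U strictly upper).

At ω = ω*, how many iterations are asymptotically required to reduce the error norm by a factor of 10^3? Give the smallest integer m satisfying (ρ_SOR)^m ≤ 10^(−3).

spectrum of D⁻¹(L+U) = {cos(kπ/196) : 1≤k≤195}; ρ_J = cos(π/196) = 0.9998715.
1 − cos²(π/196) = sin²(π/196) ⇒ √(1−ρ_J²) = sin(π/196) = 0.0160278.
ω* = 2/(1 + 0.0160278) = 2/1.0160278 = 1.9684501.
and ρ(B_{ω*}) = 1.9684501 − 1 = 0.9684501.
ρ_SOR^m ≤ 10^(−3) ⇔ m ≥ 3·ln10/(−ln 0.9684501) = 6.90776/0.0320583 = 215.475; m = ⌈215.475⌉ = 216.

m = 216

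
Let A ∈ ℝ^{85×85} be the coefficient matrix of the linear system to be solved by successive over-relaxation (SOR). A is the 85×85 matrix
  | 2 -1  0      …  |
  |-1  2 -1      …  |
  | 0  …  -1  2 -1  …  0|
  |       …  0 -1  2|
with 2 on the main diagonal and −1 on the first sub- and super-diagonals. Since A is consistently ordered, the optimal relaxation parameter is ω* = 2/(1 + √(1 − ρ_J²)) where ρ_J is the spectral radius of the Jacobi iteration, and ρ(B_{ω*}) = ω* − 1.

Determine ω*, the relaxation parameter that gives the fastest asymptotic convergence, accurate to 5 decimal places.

With n=85, ρ(Jacobi) = cos(π/86) = 0.99933.
√(1−ρ_J²) simplifies to sin(π/86) = 0.036522.
Young: ω* = 2/(1+√(1−ρ_J²)) = 2/(1+0.036522) = 2/1.036522 = 1.92953.
[ρ_SOR] ω* − 1 = 0.92953.

ω* = 1.92953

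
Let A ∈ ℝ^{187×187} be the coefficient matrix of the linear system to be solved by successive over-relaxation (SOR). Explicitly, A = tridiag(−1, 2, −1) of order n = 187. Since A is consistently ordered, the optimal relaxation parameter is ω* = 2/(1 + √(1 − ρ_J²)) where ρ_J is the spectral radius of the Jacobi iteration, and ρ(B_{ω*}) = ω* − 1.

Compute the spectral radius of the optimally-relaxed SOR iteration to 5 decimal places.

ρ_SOR = 0.96713

spectrum of D⁻¹(L+U) = {cos(kπ/188) : 1≤k≤187}; ρ_J = cos(π/188) = 0.99986.
1 − cos²(π/188) = sin²(π/188) ⇒ √(1−ρ_J²) = sin(π/188) = 0.016710.
ω* = 2/(1 + 0.016710) = 2/1.016710 = 1.96713.
[ρ_SOR] ω* − 1 = 0.96713.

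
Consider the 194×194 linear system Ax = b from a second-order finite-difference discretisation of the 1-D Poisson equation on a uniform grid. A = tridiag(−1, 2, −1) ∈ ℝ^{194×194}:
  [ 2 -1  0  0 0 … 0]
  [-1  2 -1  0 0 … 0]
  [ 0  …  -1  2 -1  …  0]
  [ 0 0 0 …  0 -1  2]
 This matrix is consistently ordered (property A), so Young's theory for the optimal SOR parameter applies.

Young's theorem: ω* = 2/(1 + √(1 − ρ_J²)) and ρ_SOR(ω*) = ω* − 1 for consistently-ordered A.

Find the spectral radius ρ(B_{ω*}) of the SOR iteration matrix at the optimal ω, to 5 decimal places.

B_J for the 194×194 system has eigenvalues cos(kπ/195); ρ_J = cos(π/195) = 0.99987.
root = sin(π/195) = 0.016110  (since 1−cos² = sin²).
ω* = 2/(1 + 0.016110) = 2/1.016110 = 1.96829.
At ω = 1.96829 every |λ(B_ω)| = ω−1, so ρ_SOR = 0.96829.

ρ_SOR = 0.96829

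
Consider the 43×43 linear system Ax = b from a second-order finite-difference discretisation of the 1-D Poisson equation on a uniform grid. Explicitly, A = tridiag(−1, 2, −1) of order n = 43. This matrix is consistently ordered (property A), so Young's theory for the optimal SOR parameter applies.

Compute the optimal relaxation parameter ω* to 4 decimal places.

ρ_J = max_k |cos(kπ/44)| = cos(π/44) = 0.9975
root = sin(π/44) = 0.07134  (since 1−cos² = sin²).
So ω* = 2/1.07134 = 1.8668 (Young).
ρ_SOR = ω* − 1 ≈ 0.8668.

ω* = 1.8668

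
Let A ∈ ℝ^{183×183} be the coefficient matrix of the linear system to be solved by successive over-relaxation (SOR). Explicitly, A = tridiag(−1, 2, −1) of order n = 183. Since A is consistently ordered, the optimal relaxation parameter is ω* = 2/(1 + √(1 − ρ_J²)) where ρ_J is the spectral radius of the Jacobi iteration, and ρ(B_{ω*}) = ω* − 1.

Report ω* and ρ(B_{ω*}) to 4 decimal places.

ω* = 1.9664, ρ_SOR = 0.9664

spectrum of D⁻¹(L+U) = {cos(kπ/184) : 1≤k≤183}; ρ_J = cos(π/184) = 0.9999.
root = sin(π/184) = 0.01707  (since 1−cos² = sin²).
[ω*] 2 ÷ (1 + 0.01707) = 2 ÷ 1.01707 = 1.9664.
and ρ(B_{ω*}) = 1.9664 − 1 = 0.9664.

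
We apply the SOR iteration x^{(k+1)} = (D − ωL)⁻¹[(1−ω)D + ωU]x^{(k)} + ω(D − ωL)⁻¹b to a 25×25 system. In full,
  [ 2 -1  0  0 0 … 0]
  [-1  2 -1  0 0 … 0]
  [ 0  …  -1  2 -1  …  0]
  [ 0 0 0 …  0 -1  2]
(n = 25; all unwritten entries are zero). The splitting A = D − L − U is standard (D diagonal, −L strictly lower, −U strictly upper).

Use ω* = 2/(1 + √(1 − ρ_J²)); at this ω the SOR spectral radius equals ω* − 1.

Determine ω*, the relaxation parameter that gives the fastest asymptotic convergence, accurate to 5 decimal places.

With n=25, ρ(Jacobi) = cos(π/26) = 0.99271.
√(1 − cos²(π/26)) = sin(π/26) ≈ 0.120537.
Young: ω* = 2/(1+√(1−ρ_J²)) = 2/(1+0.120537) = 2/1.120537 = 1.78486.
Hence ρ(B_{ω*}) = 1.78486 − 1 = 0.78486.

ω* = 1.78486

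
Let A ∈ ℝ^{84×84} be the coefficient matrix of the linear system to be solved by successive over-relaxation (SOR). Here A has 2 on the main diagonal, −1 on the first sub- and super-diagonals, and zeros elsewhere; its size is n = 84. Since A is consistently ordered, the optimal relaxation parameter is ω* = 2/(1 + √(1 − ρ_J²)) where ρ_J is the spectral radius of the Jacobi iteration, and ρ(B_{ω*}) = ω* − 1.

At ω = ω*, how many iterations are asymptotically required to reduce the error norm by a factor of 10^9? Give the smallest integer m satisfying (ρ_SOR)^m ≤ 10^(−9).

m = 281

B_J for the 84×84 system has eigenvalues cos(kπ/85); ρ_J = cos(π/85) = 0.9993171.
√(1−ρ_J²) simplifies to sin(π/85) = 0.0369515.
ω* = 2/(1+0.0369515) = 1.9287305
ρ_SOR = ω* − 1 = 1.9287305 − 1 = 0.9287305.
Need (0.9287305)^m ≤ 10^(−9): m ≥ 9·ln10/|ln 0.9287305| = 20.7233/0.0739367 = 280.284 ⇒ m = 281.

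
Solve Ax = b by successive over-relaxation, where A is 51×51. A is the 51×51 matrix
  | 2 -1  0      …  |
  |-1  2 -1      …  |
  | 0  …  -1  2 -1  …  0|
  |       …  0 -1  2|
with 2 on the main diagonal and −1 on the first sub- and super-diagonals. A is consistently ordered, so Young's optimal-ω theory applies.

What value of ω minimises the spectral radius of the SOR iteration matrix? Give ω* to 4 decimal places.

B_J for the 51×51 system has eigenvalues cos(kπ/52); ρ_J = cos(π/52) = 0.9982.
√(1−ρ_J²) = |sin(π/52)| = 0.06038
Then 2/(1+√(1−ρ_J²)) = 2/(1+0.06038); ω* = 2/1.06038 = 1.8861.
ρ_SOR = ω* − 1 = 1.8861 − 1 = 0.8861.

ω* = 1.8861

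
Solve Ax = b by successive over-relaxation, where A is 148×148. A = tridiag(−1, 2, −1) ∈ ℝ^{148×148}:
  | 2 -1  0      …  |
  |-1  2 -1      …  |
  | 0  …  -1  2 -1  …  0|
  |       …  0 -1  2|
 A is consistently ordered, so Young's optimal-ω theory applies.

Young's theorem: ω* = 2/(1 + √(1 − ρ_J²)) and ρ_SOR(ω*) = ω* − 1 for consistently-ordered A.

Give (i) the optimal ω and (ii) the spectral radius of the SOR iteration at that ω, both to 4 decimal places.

n=148: λ(B_J) = 1 − λ(A)/2 = cos(kπ/149); k=1 gives ρ_J = 0.9998.
√(1−ρ_J²) = |sin(π/149)| = 0.02108
Young: ω* = 2/(1+√(1−ρ_J²)) = 2/(1+0.02108) = 2/1.02108 = 1.9587.
and ρ(B_{ω*}) = 1.9587 − 1 = 0.9587.

ω* = 1.9587, ρ_SOR = 0.9587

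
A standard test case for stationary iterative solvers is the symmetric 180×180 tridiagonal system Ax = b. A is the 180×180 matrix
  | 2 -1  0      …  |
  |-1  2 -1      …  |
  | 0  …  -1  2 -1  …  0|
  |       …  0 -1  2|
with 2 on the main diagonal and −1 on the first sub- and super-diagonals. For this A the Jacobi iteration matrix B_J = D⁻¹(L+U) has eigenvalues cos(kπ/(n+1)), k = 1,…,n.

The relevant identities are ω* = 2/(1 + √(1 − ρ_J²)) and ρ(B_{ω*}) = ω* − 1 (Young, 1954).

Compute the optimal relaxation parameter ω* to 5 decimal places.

½·tridiag(1,0,1) at n=180: λ_k = cos(kπ/181); max |λ| at k=1 ⇒ ρ_J = cos(π/181) ≈ 0.99985.
root = sin(π/181) = 0.017356  (since 1−cos² = sin²).
[ω*] 2 ÷ (1 + 0.017356) = 2 ÷ 1.017356 = 1.96588.
ρ_SOR = ω* − 1 ≈ 0.96588.

ω* = 1.96588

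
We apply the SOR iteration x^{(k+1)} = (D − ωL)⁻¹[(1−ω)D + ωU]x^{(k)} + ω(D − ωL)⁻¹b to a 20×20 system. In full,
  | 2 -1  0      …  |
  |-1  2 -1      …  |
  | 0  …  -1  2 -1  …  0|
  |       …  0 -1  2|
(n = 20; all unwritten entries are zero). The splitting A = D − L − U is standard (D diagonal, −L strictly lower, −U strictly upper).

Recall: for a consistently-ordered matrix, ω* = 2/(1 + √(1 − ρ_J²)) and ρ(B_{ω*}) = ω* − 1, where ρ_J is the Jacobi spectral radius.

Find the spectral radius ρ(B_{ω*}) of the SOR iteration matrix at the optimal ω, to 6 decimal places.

ρ_SOR = 0.740580

½·tridiag(1,0,1) at n=20: λ_k = cos(kπ/21); max |λ| at k=1 ⇒ ρ_J = cos(π/21) ≈ 0.988831.
1 − cos²(π/21) = sin²(π/21) ⇒ √(1−ρ_J²) = sin(π/21) = 0.1490423.
ω* = 2 / (1 + 0.1490423) = 2 / 1.1490423 ≈ 1.740580.
At ω = 1.740580 every |λ(B_ω)| = ω−1, so ρ_SOR = 0.740580.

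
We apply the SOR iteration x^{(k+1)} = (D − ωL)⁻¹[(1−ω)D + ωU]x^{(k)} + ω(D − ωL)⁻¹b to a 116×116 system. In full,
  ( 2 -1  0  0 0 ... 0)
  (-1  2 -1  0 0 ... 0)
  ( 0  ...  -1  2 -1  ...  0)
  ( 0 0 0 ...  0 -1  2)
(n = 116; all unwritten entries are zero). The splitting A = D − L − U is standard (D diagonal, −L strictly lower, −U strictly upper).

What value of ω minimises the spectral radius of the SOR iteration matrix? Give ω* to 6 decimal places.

½·tridiag(1,0,1) at n=116: λ_k = cos(kπ/117); max |λ| at k=1 ⇒ ρ_J = cos(π/117) ≈ 0.999640.
√(1−ρ_J²) simplifies to sin(π/117) = 0.0268480.
Then 2/(1+√(1−ρ_J²)) = 2/(1+0.0268480); ω* = 2/1.0268480 = 1.947708.
and ρ(B_{ω*}) = 1.947708 − 1 = 0.947708.

ω* = 1.947708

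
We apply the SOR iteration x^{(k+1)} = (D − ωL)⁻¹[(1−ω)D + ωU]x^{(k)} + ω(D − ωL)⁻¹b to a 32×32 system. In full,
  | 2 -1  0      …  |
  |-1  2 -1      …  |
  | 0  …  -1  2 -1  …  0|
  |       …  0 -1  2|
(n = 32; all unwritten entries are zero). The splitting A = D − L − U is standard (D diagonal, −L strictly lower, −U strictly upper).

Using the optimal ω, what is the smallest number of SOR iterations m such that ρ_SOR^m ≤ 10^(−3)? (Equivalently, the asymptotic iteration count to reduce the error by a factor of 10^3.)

m = 37

With n=32, ρ(Jacobi) = cos(π/33) = 0.9954719.
√(1 − cos²(π/33)) = sin(π/33) ≈ 0.0950560.
So ω* = 2/1.0950560 = 1.8263906 (Young).
Hence ρ(B_{ω*}) = 1.8263906 − 1 = 0.8263906.
3·ln10 = 6.90776; −ln(0.8263906) = 0.190688; m = ⌈6.90776/0.190688⌉ = ⌈36.225⌉ = 37.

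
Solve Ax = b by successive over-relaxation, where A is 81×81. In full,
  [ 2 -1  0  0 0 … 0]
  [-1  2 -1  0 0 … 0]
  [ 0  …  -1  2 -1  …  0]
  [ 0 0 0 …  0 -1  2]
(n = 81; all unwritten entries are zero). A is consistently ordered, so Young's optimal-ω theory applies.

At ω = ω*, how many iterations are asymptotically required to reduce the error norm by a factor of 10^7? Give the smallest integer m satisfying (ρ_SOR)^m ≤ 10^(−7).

B_J for the 81×81 system has eigenvalues cos(kπ/82); ρ_J = cos(π/82) = 0.9992662.
√(1 − cos²(π/82)) = sin(π/82) ≈ 0.0383027.
[ω*] 2 ÷ (1 + 0.0383027) = 2 ÷ 1.0383027 = 1.9262206.
Hence ρ(B_{ω*}) = 1.9262206 − 1 = 0.9262206.
Need (0.9262206)^m ≤ 10^(−7): m ≥ 7·ln10/|ln 0.9262206| = 16.1181/0.0766428 = 210.302 ⇒ m = 211.

m = 211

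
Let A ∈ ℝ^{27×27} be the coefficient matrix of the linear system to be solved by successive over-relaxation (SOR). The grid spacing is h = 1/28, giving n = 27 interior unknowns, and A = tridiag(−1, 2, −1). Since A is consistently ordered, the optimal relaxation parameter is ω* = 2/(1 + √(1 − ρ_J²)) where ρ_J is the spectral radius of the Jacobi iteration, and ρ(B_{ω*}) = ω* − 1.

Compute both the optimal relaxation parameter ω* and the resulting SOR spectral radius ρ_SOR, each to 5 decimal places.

n=27: λ(B_J) = 1 − λ(A)/2 = cos(kπ/28); k=1 gives ρ_J = 0.99371.
√(1−ρ_J²) simplifies to sin(π/28) = 0.111964.
[ω*] 2 ÷ (1 + 0.111964) = 2 ÷ 1.111964 = 1.79862.
At ω = 1.79862 every |λ(B_ω)| = ω−1, so ρ_SOR = 0.79862.

ω* = 1.79862, ρ_SOR = 0.79862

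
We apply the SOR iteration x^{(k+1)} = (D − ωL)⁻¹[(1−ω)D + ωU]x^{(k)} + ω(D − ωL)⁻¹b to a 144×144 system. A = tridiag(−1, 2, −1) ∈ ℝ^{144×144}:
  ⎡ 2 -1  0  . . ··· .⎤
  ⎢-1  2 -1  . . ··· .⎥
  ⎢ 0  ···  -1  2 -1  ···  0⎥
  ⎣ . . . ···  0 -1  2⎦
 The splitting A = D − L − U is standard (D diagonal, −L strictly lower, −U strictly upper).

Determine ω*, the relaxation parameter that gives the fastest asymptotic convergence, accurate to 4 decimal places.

ω* = 1.9576

B_J for the 144×144 system has eigenvalues cos(kπ/145); ρ_J = cos(π/145) = 0.9998.
√(1−ρ_J²) simplifies to sin(π/145) = 0.02166.
Young: ω* = 2/(1+√(1−ρ_J²)) = 2/(1+0.02166) = 2/1.02166 = 1.9576.
At ω = 1.9576 every |λ(B_ω)| = ω−1, so ρ_SOR = 0.9576.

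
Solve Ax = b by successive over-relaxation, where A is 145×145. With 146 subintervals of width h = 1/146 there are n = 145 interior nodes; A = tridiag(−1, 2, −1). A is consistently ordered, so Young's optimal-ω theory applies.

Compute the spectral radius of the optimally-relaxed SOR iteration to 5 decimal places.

With n=145, ρ(Jacobi) = cos(π/146) = 0.99977.
√(1−ρ_J²) simplifies to sin(π/146) = 0.021516.
So ω* = 2/1.021516 = 1.95787 (Young).
ρ_SOR = ω* − 1 = 1.95787 − 1 = 0.95787.

ρ_SOR = 0.95787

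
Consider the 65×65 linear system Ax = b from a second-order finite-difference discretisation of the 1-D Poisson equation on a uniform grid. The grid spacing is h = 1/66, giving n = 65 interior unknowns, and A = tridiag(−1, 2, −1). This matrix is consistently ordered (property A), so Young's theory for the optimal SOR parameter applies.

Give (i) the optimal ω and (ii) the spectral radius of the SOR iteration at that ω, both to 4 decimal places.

ω* = 1.9092, ρ_SOR = 0.9092

With n=65, ρ(Jacobi) = cos(π/66) = 0.9989.
root = sin(π/66) = 0.04758  (since 1−cos² = sin²).
[ω*] 2 ÷ (1 + 0.04758) = 2 ÷ 1.04758 = 1.9092.
and ρ(B_{ω*}) = 1.9092 − 1 = 0.9092.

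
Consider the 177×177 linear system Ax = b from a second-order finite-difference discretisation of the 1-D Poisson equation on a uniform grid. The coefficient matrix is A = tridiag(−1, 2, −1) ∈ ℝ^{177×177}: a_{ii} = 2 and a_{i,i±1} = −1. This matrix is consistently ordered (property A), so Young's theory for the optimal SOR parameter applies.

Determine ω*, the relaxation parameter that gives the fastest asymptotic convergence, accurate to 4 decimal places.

ω* = 1.9653

With n=177, ρ(Jacobi) = cos(π/178) = 0.9998.
root = sin(π/178) = 0.01765  (since 1−cos² = sin²).
ω* = 2 / (1 + 0.01765) = 2 / 1.01765 ≈ 1.9653.
[ρ_SOR] ω* − 1 = 0.9653.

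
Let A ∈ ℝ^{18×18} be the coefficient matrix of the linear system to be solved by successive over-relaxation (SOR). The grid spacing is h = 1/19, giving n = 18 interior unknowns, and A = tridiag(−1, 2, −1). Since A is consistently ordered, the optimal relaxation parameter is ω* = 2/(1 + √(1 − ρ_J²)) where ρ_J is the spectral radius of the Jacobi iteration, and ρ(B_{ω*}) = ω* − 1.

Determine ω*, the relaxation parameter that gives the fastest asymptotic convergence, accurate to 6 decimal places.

B_J for the 18×18 system has eigenvalues cos(kπ/19); ρ_J = cos(π/19) = 0.986361.
root = sin(π/19) = 0.1645946  (since 1−cos² = sin²).
Then 2/(1+√(1−ρ_J²)) = 2/(1+0.1645946); ω* = 2/1.1645946 = 1.717336.
ρ_SOR = ω* − 1 = 1.717336 − 1 = 0.717336.

ω* = 1.717336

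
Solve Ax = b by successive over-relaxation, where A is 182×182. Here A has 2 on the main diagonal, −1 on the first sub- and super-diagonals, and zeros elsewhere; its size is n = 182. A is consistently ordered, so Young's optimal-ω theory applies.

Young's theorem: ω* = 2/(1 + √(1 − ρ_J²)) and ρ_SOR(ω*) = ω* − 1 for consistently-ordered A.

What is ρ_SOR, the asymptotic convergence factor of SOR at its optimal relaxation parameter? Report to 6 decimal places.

ρ_SOR = 0.966247

[ρ_J] n=182: ρ(B_J) = cos(π/(n+1)) = cos(π/183) = 0.999853.
√(1−ρ_J²) = |sin(π/183)| = 0.0171663
So ω* = 2/1.0171663 = 1.966247 (Young).
ρ_SOR = ω* − 1 = 1.966247 − 1 = 0.966247.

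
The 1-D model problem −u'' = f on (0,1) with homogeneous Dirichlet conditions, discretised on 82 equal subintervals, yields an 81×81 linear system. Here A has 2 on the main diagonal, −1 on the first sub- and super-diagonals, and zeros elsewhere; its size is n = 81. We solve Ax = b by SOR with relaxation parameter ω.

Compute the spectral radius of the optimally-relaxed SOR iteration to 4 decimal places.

½·tridiag(1,0,1) at n=81: λ_k = cos(kπ/82); max |λ| at k=1 ⇒ ρ_J = cos(π/82) ≈ 0.9993.
1 − cos²(π/82) = sin²(π/82) ⇒ √(1−ρ_J²) = sin(π/82) = 0.03830.
Young: ω* = 2/(1+√(1−ρ_J²)) = 2/(1+0.03830) = 2/1.03830 = 1.9262.
At ω = 1.9262 every |λ(B_ω)| = ω−1, so ρ_SOR = 0.9262.

ρ_SOR = 0.9262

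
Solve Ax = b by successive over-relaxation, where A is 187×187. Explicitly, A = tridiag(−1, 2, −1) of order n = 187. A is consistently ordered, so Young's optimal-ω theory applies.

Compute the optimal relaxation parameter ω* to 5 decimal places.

spectrum of D⁻¹(L+U) = {cos(kπ/188) : 1≤k≤187}; ρ_J = cos(π/188) = 0.99986.
√(1−ρ_J²) simplifies to sin(π/188) = 0.016710.
So ω* = 2/1.016710 = 1.96713 (Young).
ρ_SOR = ω* − 1 ≈ 0.96713.

ω* = 1.96713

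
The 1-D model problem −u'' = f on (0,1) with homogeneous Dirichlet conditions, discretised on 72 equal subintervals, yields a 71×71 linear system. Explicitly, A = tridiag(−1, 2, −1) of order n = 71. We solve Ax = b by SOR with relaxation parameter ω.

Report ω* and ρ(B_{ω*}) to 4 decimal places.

ω* = 1.9164, ρ_SOR = 0.9164

[ρ_J] n=71: ρ(B_J) = cos(π/(n+1)) = cos(π/72) = 0.9990.
1 − cos²(π/72) = sin²(π/72) ⇒ √(1−ρ_J²) = sin(π/72) = 0.04362.
Then 2/(1+√(1−ρ_J²)) = 2/(1+0.04362); ω* = 2/1.04362 = 1.9164.
Hence ρ(B_{ω*}) = 1.9164 − 1 = 0.9164.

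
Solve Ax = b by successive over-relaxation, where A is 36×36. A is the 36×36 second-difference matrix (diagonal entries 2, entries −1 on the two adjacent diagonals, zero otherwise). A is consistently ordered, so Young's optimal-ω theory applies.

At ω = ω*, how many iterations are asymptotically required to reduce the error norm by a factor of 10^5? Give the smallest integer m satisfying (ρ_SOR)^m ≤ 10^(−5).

m = 68

[ρ_J] n=36: ρ(B_J) = cos(π/(n+1)) = cos(π/37) = 0.9963975.
1 − cos²(π/37) = sin²(π/37) ⇒ √(1−ρ_J²) = sin(π/37) = 0.0848059.
ω* = 2 / (1 + 0.0848059) = 2 / 1.0848059 ≈ 1.8436478.
ρ_SOR = ω* − 1 ≈ 0.8436478.
5·ln10 = 11.5129; −ln(0.8436478) = 0.17002; m = ⌈11.5129/0.17002⌉ = ⌈67.715⌉ = 68.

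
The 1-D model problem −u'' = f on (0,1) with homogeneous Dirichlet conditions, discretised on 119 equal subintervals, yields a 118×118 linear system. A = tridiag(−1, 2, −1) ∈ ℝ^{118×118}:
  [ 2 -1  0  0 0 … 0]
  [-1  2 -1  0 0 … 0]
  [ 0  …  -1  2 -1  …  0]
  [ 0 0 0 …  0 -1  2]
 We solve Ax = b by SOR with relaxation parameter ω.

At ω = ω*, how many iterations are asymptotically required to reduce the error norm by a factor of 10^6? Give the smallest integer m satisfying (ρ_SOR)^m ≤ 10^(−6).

m = 262

n=118: λ(B_J) = 1 − λ(A)/2 = cos(kπ/119); k=1 gives ρ_J = 0.9996515.
1 − cos²(π/119) = sin²(π/119) ⇒ √(1−ρ_J²) = sin(π/119) = 0.0263969.
[ω*] 2 ÷ (1 + 0.0263969) = 2 ÷ 1.0263969 = 1.9485640.
At ω = 1.9485640 every |λ(B_ω)| = ω−1, so ρ_SOR = 0.9485640.
m ≥ 6·ln10 / (−ln 0.9485640) = 261.627; smallest integer m = 262.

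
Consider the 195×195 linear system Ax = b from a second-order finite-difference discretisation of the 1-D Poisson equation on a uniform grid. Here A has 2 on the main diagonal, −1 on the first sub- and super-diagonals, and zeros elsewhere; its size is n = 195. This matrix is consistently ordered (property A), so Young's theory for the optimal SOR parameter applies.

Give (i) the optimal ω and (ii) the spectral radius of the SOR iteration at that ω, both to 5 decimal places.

ω* = 1.96845, ρ_SOR = 0.96845

[ρ_J] n=195: ρ(B_J) = cos(π/(n+1)) = cos(π/196) = 0.99987.
√(1−ρ_J²) simplifies to sin(π/196) = 0.016028.
[ω*] 2 ÷ (1 + 0.016028) = 2 ÷ 1.016028 = 1.96845.
At ω = 1.96845 every |λ(B_ω)| = ω−1, so ρ_SOR = 0.96845.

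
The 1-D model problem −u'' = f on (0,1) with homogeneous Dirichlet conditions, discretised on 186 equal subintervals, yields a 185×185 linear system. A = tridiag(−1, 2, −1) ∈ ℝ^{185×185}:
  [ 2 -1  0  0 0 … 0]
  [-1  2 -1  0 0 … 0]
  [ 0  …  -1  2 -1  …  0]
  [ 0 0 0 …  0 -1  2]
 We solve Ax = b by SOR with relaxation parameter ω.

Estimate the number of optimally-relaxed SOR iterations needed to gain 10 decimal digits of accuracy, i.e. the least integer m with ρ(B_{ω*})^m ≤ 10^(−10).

m = 682

[ρ_J] n=185: ρ(B_J) = cos(π/(n+1)) = cos(π/186) = 0.9998574.
√(1−ρ_J²) simplifies to sin(π/186) = 0.0168895.
So ω* = 2/1.0168895 = 1.9667820 (Young).
Hence ρ(B_{ω*}) = 1.9667820 − 1 = 0.9667820.
ρ_SOR^m ≤ 10^(−10) ⇔ m ≥ 10·ln10/(−ln 0.9667820) = 23.0259/0.0337822 = 681.599; m = ⌈681.599⌉ = 682.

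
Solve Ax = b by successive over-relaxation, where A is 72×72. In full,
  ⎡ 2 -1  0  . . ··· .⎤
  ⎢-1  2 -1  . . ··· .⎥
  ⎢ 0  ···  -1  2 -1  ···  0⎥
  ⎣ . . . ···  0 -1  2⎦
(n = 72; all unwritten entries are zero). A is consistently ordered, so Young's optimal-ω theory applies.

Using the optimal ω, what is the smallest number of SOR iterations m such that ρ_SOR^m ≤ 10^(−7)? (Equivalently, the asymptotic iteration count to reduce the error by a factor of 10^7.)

With n=72, ρ(Jacobi) = cos(π/73) = 0.9990741.
√(1−ρ_J²) simplifies to sin(π/73) = 0.0430222.
ω* = 2 / (1 + 0.0430222) = 2 / 1.0430222 ≈ 1.9175047.
Hence ρ(B_{ω*}) = 1.9175047 − 1 = 0.9175047.
For 7 digits: m = 7·ln10 / (−ln 0.9175047) = 16.1181/0.0860976 = 187.207; round up → m = 188.

m = 188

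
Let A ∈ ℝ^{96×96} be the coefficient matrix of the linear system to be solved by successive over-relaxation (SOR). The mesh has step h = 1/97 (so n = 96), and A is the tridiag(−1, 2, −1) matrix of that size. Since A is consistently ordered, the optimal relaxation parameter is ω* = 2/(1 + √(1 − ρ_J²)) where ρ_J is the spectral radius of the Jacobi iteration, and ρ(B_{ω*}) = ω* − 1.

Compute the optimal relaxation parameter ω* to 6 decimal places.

ω* = 1.937268

spectrum of D⁻¹(L+U) = {cos(kπ/97) : 1≤k≤96}; ρ_J = cos(π/97) = 0.999476.
root = sin(π/97) = 0.0323819  (since 1−cos² = sin²).
ω* = 2/(1+0.0323819) = 1.937268
and ρ(B_{ω*}) = 1.937268 − 1 = 0.937268.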